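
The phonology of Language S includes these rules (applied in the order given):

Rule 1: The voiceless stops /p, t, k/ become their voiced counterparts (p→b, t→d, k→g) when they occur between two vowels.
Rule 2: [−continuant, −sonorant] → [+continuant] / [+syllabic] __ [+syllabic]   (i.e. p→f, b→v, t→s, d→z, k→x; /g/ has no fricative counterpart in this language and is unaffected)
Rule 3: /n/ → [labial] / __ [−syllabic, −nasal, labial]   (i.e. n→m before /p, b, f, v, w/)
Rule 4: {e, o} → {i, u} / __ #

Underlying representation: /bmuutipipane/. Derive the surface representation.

bmuuzivivani

Rule 1 (intervocalic voicing): /t/ is a voiceless stop between vowels /u/ and /i/, so it voices to [d]. /p/ is a voiceless stop between vowels /i/ and /i/, so it voices to [b]. /p/ is a voiceless stop between vowels /i/ and /a/, so it voices to [b]. /bmuutipipane/ → bmuudibibane.
Rule 2 (intervocalic spirantization): /d/ is a stop between vowels /u/ and /i/, so it spirantizes to the fricative [z]. /b/ is a stop between vowels /i/ and /i/, so it spirantizes to the fricative [v]. /b/ is a stop between vowels /i/ and /a/, so it spirantizes to the fricative [v]. /bmuudibibane/ → bmuuzivivane.
Rule 3 (nasal place assimilation): no segment meets the environment; /bmuuzivivane/ is unchanged.
Rule 4 (final vowel raising): /e/ is a mid vowel in word-final position, so it raises to [i]. /bmuuzivivane/ → bmuuzivivani.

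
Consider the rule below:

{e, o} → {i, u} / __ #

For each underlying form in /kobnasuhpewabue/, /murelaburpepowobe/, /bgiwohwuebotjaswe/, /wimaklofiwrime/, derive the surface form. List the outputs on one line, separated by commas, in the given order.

/kobnasuhpewabue/: /e/ is a mid vowel in word-final position, so it raises to [i]. → [kobnasuhpewabui].
/murelaburpepowobe/: /e/ is a mid vowel in word-final position, so it raises to [i]. → [murelaburpepowobi].
/bgiwohwuebotjaswe/: /e/ is a mid vowel in word-final position, so it raises to [i]. → [bgiwohwuebotjaswi].
/wimaklofiwrime/: /e/ is a mid vowel in word-final position, so it raises to [i]. → [wimaklofiwrimi].

kobnasuhpewabui, murelaburpepowobi, bgiwohwuebotjaswi, wimaklofiwrimi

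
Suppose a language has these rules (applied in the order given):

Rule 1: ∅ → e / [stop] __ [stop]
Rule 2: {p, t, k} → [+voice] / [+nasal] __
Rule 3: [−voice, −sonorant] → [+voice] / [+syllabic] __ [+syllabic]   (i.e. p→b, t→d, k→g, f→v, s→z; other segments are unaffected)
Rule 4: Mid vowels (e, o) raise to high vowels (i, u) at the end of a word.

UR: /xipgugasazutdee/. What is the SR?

xibegugazazudedei

Rule 1 (stop-cluster e-epenthesis): /p/ and /g/ form a stop–stop cluster, so [e] is inserted between them. /t/ and /d/ form a stop–stop cluster, so [e] is inserted between them. /xipgugasazutdee/ → xipegugasazutedee.
Rule 2 (post-nasal voicing): no segment meets the environment; /xipegugasazutedee/ is unchanged.
Rule 3 (intervocalic voicing): /p/ is a voiceless obstruent between vowels /i/ and /e/, so it voices to [b]. /s/ is a voiceless obstruent between vowels /a/ and /a/, so it voices to [z]. /t/ is a voiceless obstruent between vowels /u/ and /e/, so it voices to [d]. /xipegugasazutedee/ → xibegugazazudedee.
Rule 4 (final vowel raising): /e/ is a mid vowel in word-final position, so it raises to [i]. /xibegugazazudedee/ → xibegugazazudedei.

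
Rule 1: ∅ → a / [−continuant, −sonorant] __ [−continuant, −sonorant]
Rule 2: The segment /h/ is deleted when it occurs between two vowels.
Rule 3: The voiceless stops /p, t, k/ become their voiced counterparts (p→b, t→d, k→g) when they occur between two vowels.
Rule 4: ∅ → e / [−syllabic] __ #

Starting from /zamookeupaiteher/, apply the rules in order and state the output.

Rule 1 (stop-cluster a-epenthesis): no segment meets the environment; /zamookeupaiteher/ is unchanged.
Rule 2 (intervocalic h-deletion): /h/ occurs between vowels /e/ and /e/, so it deletes. /zamookeupaiteher/ → zamookeupaiteer.
Rule 3 (intervocalic voicing): /k/ is a voiceless stop between vowels /o/ and /e/, so it voices to [g]. /p/ is a voiceless stop between vowels /u/ and /a/, so it voices to [b]. /t/ is a voiceless stop between vowels /i/ and /e/, so it voices to [d]. /zamookeupaiteer/ → zamoogeubaideer.
Rule 4 (final e-epenthesis): the form ends in the consonant /r/, so [e] is inserted word-finally. /zamoogeubaideer/ → zamoogeubaideere.

zamoogeubaideere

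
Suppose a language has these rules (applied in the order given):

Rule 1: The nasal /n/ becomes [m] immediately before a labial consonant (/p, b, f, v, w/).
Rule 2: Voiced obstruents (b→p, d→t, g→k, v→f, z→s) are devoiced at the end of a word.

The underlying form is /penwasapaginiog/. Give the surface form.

Rule 1 (nasal place assimilation): /n/ precedes the labial consonant /w/, so it assimilates in place to [m]. /penwasapaginiog/ → pemwasapaginiog.
Rule 2 (final devoicing): /g/ is a voiced obstruent in word-final position, so it devoices to [k]. /pemwasapaginiog/ → pemwasapaginiok.

pemwasapaginiok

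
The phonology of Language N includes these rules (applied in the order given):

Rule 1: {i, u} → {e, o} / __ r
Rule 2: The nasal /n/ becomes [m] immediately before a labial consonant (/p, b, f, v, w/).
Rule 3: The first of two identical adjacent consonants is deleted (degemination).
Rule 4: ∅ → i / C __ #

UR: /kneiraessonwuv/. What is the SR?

kneeraesomwuvi

Rule 1 (pre-rhotic lowering): /i/ is a high vowel immediately before /r/, so it lowers to [e]. /kneiraessonwuv/ → kneeraessonwuv.
Rule 2 (nasal place assimilation): /n/ precedes the labial consonant /w/, so it assimilates in place to [m]. /kneeraessonwuv/ → kneeraessomwuv.
Rule 3 (degemination): /ss/ is a geminate; the first /s/ deletes. /kneeraessomwuv/ → kneeraesomwuv.
Rule 4 (final i-epenthesis): the form ends in the consonant /v/, so [i] is inserted word-finally. /kneeraesomwuv/ → kneeraesomwuvi.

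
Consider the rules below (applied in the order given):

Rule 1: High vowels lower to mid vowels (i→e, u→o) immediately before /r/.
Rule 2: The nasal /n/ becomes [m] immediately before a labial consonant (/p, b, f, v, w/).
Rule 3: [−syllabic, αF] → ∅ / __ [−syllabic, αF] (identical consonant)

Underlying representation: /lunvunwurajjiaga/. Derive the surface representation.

lumvumworajiaga

Rule 1 (pre-rhotic lowering): /u/ is a high vowel immediately before /r/, so it lowers to [o]. /lunvunwurajjiaga/ → lunvunworajjiaga.
Rule 2 (nasal place assimilation): /n/ precedes the labial consonant /v/, so it assimilates in place to [m]. /n/ precedes the labial consonant /w/, so it assimilates in place to [m]. /lunvunworajjiaga/ → lumvumworajjiaga.
Rule 3 (degemination): /jj/ is a geminate; the first /j/ deletes. /lumvumworajjiaga/ → lumvumworajiaga.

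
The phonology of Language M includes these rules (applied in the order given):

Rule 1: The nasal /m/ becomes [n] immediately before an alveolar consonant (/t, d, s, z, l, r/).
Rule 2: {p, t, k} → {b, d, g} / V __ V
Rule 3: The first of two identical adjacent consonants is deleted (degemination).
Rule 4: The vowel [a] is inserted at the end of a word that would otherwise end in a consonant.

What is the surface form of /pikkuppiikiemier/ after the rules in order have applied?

Rule 1 (nasal place assimilation): no segment meets the environment; /pikkuppiikiemier/ is unchanged.
Rule 2 (intervocalic voicing): /k/ is a voiceless stop between vowels /i/ and /i/, so it voices to [g]. /pikkuppiikiemier/ → pikkuppiigiemier.
Rule 3 (degemination): /kk/ is a geminate; the first /k/ deletes. /pp/ is a geminate; the first /p/ deletes. /pikkuppiigiemier/ → pikupiigiemier.
Rule 4 (final a-epenthesis): the form ends in the consonant /r/, so [a] is inserted word-finally. /pikupiigiemier/ → pikupiigiemiera.

pikupiigiemiera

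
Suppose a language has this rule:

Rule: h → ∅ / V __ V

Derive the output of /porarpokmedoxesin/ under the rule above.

porarpokmedoxesin

No segment of /porarpokmedoxesin/ meets the structural description of the rule, so the form surfaces unchanged.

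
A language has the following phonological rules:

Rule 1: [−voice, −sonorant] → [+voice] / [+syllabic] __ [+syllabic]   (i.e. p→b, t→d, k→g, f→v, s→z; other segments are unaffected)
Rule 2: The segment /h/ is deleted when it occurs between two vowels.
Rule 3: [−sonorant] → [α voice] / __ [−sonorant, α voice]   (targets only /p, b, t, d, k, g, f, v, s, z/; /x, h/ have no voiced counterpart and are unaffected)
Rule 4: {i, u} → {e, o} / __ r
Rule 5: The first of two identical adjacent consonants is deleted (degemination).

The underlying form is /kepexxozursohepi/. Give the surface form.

Rule 1 (intervocalic voicing): /p/ is a voiceless obstruent between vowels /e/ and /e/, so it voices to [b]. /p/ is a voiceless obstruent between vowels /e/ and /i/, so it voices to [b]. /kepexxozursohepi/ → kebexxozursohebi.
Rule 2 (intervocalic h-deletion): /h/ occurs between vowels /o/ and /e/, so it deletes. /kebexxozursohebi/ → kebexxozursoebi.
Rule 3 (regressive voicing assimilation): no segment meets the environment; /kebexxozursoebi/ is unchanged.
Rule 4 (pre-rhotic lowering): /u/ is a high vowel immediately before /r/, so it lowers to [o]. /kebexxozursoebi/ → kebexxozorsoebi.
Rule 5 (degemination): /xx/ is a geminate; the first /x/ deletes. /kebexxozorsoebi/ → kebexozorsoebi.

kebexozorsoebi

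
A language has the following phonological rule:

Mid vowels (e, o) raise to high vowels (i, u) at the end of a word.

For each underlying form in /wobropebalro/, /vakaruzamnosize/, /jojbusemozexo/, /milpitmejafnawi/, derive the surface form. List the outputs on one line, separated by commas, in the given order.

/wobropebalro/: /o/ is a mid vowel in word-final position, so it raises to [u]. → [wobropebalru].
/vakaruzamnosize/: /e/ is a mid vowel in word-final position, so it raises to [i]. → [vakaruzamnosizi].
/jojbusemozexo/: /o/ is a mid vowel in word-final position, so it raises to [u]. → [jojbusemozexu].
/milpitmejafnawi/: the rule's environment is not met; surfaces unchanged as [milpitmejafnawi].

wobropebalru, vakaruzamnosizi, jojbusemozexu, milpitmejafnawi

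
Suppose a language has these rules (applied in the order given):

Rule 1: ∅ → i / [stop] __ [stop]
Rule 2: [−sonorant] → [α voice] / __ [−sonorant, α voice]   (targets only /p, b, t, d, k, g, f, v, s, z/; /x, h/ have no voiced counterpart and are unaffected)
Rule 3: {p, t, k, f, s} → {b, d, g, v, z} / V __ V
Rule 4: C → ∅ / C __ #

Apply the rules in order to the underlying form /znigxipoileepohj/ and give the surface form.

Rule 1 (stop-cluster i-epenthesis): no segment meets the environment; /znigxipoileepohj/ is unchanged.
Rule 2 (regressive voicing assimilation): /g/ precedes the voiceless obstruent /x/, so it devoices to [k] by assimilation. /znigxipoileepohj/ → znikxipoileepohj.
Rule 3 (intervocalic voicing): /p/ is a voiceless obstruent between vowels /i/ and /o/, so it voices to [b]. /p/ is a voiceless obstruent between vowels /e/ and /o/, so it voices to [b]. /znikxipoileepohj/ → znikxiboileebohj.
Rule 4 (final cluster simplification): /j/ is the second consonant of a word-final cluster /hj/, so it deletes. /znikxiboileebohj/ → znikxiboileeboh.

znikxiboileeboh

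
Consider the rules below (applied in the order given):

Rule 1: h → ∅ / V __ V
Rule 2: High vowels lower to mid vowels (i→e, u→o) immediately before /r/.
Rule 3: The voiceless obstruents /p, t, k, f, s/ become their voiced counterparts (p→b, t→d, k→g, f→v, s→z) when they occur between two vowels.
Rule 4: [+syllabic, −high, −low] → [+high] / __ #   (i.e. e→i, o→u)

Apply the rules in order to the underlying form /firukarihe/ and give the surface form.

Rule 1 (intervocalic h-deletion): /h/ occurs between vowels /i/ and /e/, so it deletes. /firukarihe/ → firukarie.
Rule 2 (pre-rhotic lowering): /i/ is a high vowel immediately before /r/, so it lowers to [e]. /firukarie/ → ferukarie.
Rule 3 (intervocalic voicing): /k/ is a voiceless obstruent between vowels /u/ and /a/, so it voices to [g]. /ferukarie/ → ferugarie.
Rule 4 (final vowel raising): /e/ is a mid vowel in word-final position, so it raises to [i]. /ferugarie/ → ferugarii.

ferugarii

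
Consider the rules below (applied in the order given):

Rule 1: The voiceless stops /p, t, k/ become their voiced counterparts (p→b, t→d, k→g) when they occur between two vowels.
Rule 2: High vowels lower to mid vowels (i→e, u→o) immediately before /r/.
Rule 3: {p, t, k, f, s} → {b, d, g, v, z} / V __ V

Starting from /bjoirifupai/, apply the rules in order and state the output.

Rule 1 (intervocalic voicing): /p/ is a voiceless stop between vowels /u/ and /a/, so it voices to [b]. /bjoirifupai/ → bjoirifubai.
Rule 2 (pre-rhotic lowering): /i/ is a high vowel immediately before /r/, so it lowers to [e]. /bjoirifubai/ → bjoerifubai.
Rule 3 (intervocalic voicing): /f/ is a voiceless obstruent between vowels /i/ and /u/, so it voices to [v]. /bjoerifubai/ → bjoerivubai.

bjoerivubai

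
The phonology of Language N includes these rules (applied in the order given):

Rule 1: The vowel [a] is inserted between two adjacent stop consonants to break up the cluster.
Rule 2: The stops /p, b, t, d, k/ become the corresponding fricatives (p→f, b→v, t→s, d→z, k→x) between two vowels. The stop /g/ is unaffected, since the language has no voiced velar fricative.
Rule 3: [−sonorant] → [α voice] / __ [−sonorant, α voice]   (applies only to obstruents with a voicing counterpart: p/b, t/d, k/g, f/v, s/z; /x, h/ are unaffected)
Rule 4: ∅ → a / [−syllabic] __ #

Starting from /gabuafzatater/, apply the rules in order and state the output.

Rule 1 (stop-cluster a-epenthesis): no segment meets the environment; /gabuafzatater/ is unchanged.
Rule 2 (intervocalic spirantization): /b/ is a stop between vowels /a/ and /u/, so it spirantizes to the fricative [v]. /t/ is a stop between vowels /a/ and /a/, so it spirantizes to the fricative [s]. /t/ is a stop between vowels /a/ and /e/, so it spirantizes to the fricative [s]. /gabuafzatater/ → gavuafzasaser.
Rule 3 (regressive voicing assimilation): /f/ precedes the voiced obstruent /z/, so it voices to [v] by assimilation. /gavuafzasaser/ → gavuavzasaser.
Rule 4 (final a-epenthesis): the form ends in the consonant /r/, so [a] is inserted word-finally. /gavuavzasaser/ → gavuavzasasera.

gavuavzasasera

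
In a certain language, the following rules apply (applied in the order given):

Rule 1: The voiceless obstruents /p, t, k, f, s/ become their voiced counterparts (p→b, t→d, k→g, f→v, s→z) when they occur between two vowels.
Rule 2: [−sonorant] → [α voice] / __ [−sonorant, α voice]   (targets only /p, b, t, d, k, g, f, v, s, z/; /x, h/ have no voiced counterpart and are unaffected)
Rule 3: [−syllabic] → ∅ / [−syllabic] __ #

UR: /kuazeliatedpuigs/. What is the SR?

kuazeliadetpuik

Rule 1 (intervocalic voicing): /t/ is a voiceless obstruent between vowels /a/ and /e/, so it voices to [d]. /kuazeliatedpuigs/ → kuazeliadedpuigs.
Rule 2 (regressive voicing assimilation): /d/ precedes the voiceless obstruent /p/, so it devoices to [t] by assimilation. /g/ precedes the voiceless obstruent /s/, so it devoices to [k] by assimilation. /kuazeliadedpuigs/ → kuazeliadetpuiks.
Rule 3 (final cluster simplification): /s/ is the second consonant of a word-final cluster /ks/, so it deletes. /kuazeliadetpuiks/ → kuazeliadetpuik.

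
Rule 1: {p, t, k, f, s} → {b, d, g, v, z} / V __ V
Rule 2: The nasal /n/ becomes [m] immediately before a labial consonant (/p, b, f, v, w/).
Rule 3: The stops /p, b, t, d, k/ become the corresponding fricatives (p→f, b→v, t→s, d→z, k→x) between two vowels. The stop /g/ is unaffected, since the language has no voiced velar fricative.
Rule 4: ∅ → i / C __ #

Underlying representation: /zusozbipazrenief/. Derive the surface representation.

Rule 1 (intervocalic voicing): /s/ is a voiceless obstruent between vowels /u/ and /o/, so it voices to [z]. /p/ is a voiceless obstruent between vowels /i/ and /a/, so it voices to [b]. /zusozbipazrenief/ → zuzozbibazrenief.
Rule 2 (nasal place assimilation): no segment meets the environment; /zuzozbibazrenief/ is unchanged.
Rule 3 (intervocalic spirantization): /b/ is a stop between vowels /i/ and /a/, so it spirantizes to the fricative [v]. /zuzozbibazrenief/ → zuzozbivazrenief.
Rule 4 (final i-epenthesis): the form ends in the consonant /f/, so [i] is inserted word-finally. /zuzozbivazrenief/ → zuzozbivazreniefi.

zuzozbivazreniefi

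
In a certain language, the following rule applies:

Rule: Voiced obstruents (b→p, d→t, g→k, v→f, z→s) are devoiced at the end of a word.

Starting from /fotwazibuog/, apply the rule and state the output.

fotwazibuok

Scanning /fotwazibuog/: /z/ at position 6 is not in the conditioning environment; /b/ at position 8 is not in the conditioning environment; /g/ is a voiced obstruent in word-final position, so it devoices to [k].
Result: [fotwazibuok].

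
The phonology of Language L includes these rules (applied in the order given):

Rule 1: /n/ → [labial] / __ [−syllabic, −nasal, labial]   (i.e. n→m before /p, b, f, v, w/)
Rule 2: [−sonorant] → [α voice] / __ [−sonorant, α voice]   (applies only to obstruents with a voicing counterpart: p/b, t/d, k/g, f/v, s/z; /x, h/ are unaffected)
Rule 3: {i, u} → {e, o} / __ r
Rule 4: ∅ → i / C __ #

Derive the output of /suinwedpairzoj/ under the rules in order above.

Rule 1 (nasal place assimilation): /n/ precedes the labial consonant /w/, so it assimilates in place to [m]. /suinwedpairzoj/ → suimwedpairzoj.
Rule 2 (regressive voicing assimilation): /d/ precedes the voiceless obstruent /p/, so it devoices to [t] by assimilation. /suimwedpairzoj/ → suimwetpairzoj.
Rule 3 (pre-rhotic lowering): /i/ is a high vowel immediately before /r/, so it lowers to [e]. /suimwetpairzoj/ → suimwetpaerzoj.
Rule 4 (final i-epenthesis): the form ends in the consonant /j/, so [i] is inserted word-finally. /suimwetpaerzoj/ → suimwetpaerzoji.

suimwetpaerzoji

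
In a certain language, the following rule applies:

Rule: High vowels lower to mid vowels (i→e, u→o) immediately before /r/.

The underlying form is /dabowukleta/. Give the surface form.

dabowukleta

No segment of /dabowukleta/ meets the structural description of the rule, so the form surfaces unchanged.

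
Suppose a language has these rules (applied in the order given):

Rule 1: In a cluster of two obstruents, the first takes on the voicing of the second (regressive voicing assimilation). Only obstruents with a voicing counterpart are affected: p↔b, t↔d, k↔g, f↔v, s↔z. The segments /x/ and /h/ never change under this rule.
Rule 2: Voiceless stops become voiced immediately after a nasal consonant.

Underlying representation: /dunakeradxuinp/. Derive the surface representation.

Rule 1 (regressive voicing assimilation): /d/ precedes the voiceless obstruent /x/, so it devoices to [t] by assimilation. /dunakeradxuinp/ → dunakeratxuinp.
Rule 2 (post-nasal voicing): /p/ is a voiceless stop immediately after the nasal /n/, so it voices to [b]. /dunakeratxuinp/ → dunakeratxuinb.

dunakeratxuinb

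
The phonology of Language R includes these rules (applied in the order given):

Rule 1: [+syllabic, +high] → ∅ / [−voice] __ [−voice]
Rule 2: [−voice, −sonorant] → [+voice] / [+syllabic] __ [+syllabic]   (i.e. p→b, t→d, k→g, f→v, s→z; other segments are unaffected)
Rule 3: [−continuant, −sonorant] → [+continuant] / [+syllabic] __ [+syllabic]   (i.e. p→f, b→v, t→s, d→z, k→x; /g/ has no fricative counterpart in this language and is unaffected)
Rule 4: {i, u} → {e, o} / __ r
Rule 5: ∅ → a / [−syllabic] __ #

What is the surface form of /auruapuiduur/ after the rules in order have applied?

Rule 1 (high vowel syncope): no segment meets the environment; /auruapuiduur/ is unchanged.
Rule 2 (intervocalic voicing): /p/ is a voiceless obstruent between vowels /a/ and /u/, so it voices to [b]. /auruapuiduur/ → auruabuiduur.
Rule 3 (intervocalic spirantization): /b/ is a stop between vowels /a/ and /u/, so it spirantizes to the fricative [v]. /d/ is a stop between vowels /i/ and /u/, so it spirantizes to the fricative [z]. /auruabuiduur/ → auruavuizuur.
Rule 4 (pre-rhotic lowering): /u/ is a high vowel immediately before /r/, so it lowers to [o]. /u/ is a high vowel immediately before /r/, so it lowers to [o]. /auruavuizuur/ → aoruavuizuor.
Rule 5 (final a-epenthesis): the form ends in the consonant /r/, so [a] is inserted word-finally. /aoruavuizuor/ → aoruavuizuora.

aoruavuizuora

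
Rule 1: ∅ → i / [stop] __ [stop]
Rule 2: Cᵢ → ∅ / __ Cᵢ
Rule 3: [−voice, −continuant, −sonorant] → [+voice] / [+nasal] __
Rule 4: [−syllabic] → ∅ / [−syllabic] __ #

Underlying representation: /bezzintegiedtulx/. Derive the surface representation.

Rule 1 (stop-cluster i-epenthesis): /d/ and /t/ form a stop–stop cluster, so [i] is inserted between them. /bezzintegiedtulx/ → bezzintegieditulx.
Rule 2 (degemination): /zz/ is a geminate; the first /z/ deletes. /bezzintegieditulx/ → bezintegieditulx.
Rule 3 (post-nasal voicing): /t/ is a voiceless stop immediately after the nasal /n/, so it voices to [d]. /bezintegieditulx/ → bezindegieditulx.
Rule 4 (final cluster simplification): /x/ is the second consonant of a word-final cluster /lx/, so it deletes. /bezindegieditulx/ → bezindegieditul.

bezindegieditul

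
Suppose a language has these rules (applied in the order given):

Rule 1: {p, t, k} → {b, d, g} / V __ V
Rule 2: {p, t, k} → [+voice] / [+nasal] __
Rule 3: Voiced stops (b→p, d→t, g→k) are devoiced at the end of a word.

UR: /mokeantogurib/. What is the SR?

Rule 1 (intervocalic voicing): /k/ is a voiceless stop between vowels /o/ and /e/, so it voices to [g]. /mokeantogurib/ → mogeantogurib.
Rule 2 (post-nasal voicing): /t/ is a voiceless stop immediately after the nasal /n/, so it voices to [d]. /mogeantogurib/ → mogeandogurib.
Rule 3 (final devoicing): /b/ is a voiced stop in word-final position, so it devoices to [p]. /mogeandogurib/ → mogeandogurip.

mogeandogurip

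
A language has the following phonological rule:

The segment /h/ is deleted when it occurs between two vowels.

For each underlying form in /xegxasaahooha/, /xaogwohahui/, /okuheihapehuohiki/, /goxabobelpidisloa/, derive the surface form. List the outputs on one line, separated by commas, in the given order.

xegxasaaooa, xaogwoaui, okueiapeuoiki, goxabobelpidisloa

/xegxasaahooha/: /h/ occurs between vowels /a/ and /o/, so it deletes. /h/ occurs between vowels /o/ and /a/, so it deletes. → [xegxasaaooa].
/xaogwohahui/: /h/ occurs between vowels /o/ and /a/, so it deletes. /h/ occurs between vowels /a/ and /u/, so it deletes. → [xaogwoaui].
/okuheihapehuohiki/: /h/ occurs between vowels /u/ and /e/, so it deletes. /h/ occurs between vowels /i/ and /a/, so it deletes. /h/ occurs between vowels /e/ and /u/, so it deletes. /h/ occurs between vowels /o/ and /i/, so it deletes. → [okueiapeuoiki].
/goxabobelpidisloa/: the rule's environment is not met; surfaces unchanged as [goxabobelpidisloa].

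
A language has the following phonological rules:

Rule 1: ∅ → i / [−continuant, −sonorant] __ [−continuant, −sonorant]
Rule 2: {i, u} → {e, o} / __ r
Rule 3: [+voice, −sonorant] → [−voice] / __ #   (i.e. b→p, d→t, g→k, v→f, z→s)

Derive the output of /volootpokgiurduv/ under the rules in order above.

Rule 1 (stop-cluster i-epenthesis): /t/ and /p/ form a stop–stop cluster, so [i] is inserted between them. /k/ and /g/ form a stop–stop cluster, so [i] is inserted between them. /volootpokgiurduv/ → volootipokigiurduv.
Rule 2 (pre-rhotic lowering): /u/ is a high vowel immediately before /r/, so it lowers to [o]. /volootipokigiurduv/ → volootipokigiorduv.
Rule 3 (final devoicing): /v/ is a voiced obstruent in word-final position, so it devoices to [f]. /volootipokigiorduv/ → volootipokigiorduf.

volootipokigiorduf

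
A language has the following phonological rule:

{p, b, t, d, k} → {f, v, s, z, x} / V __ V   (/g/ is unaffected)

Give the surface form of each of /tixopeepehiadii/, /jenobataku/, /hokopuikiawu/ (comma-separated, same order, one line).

tixofeefehiazii, jenovasaxu, hoxofuixiawu

/tixopeepehiadii/: /p/ is a stop between vowels /o/ and /e/, so it spirantizes to the fricative [f]. /p/ is a stop between vowels /e/ and /e/, so it spirantizes to the fricative [f]. /d/ is a stop between vowels /a/ and /i/, so it spirantizes to the fricative [z]. → [tixofeefehiazii].
/jenobataku/: /b/ is a stop between vowels /o/ and /a/, so it spirantizes to the fricative [v]. /t/ is a stop between vowels /a/ and /a/, so it spirantizes to the fricative [s]. /k/ is a stop between vowels /a/ and /u/, so it spirantizes to the fricative [x]. → [jenovasaxu].
/hokopuikiawu/: /k/ is a stop between vowels /o/ and /o/, so it spirantizes to the fricative [x]. /p/ is a stop between vowels /o/ and /u/, so it spirantizes to the fricative [f]. /k/ is a stop between vowels /i/ and /i/, so it spirantizes to the fricative [x]. → [hoxofuixiawu].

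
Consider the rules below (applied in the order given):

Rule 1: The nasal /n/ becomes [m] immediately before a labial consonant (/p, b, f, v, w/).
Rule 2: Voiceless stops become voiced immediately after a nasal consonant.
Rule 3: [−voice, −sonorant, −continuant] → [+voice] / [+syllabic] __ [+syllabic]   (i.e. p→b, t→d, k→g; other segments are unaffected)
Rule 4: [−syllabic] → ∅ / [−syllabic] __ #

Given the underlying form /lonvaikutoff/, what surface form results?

Rule 1 (nasal place assimilation): /n/ precedes the labial consonant /v/, so it assimilates in place to [m]. /lonvaikutoff/ → lomvaikutoff.
Rule 2 (post-nasal voicing): no segment meets the environment; /lomvaikutoff/ is unchanged.
Rule 3 (intervocalic voicing): /k/ is a voiceless stop between vowels /i/ and /u/, so it voices to [g]. /t/ is a voiceless stop between vowels /u/ and /o/, so it voices to [d]. /lomvaikutoff/ → lomvaigudoff.
Rule 4 (final cluster simplification): /f/ is the second consonant of a word-final cluster /ff/, so it deletes. /lomvaigudoff/ → lomvaigudof.

lomvaigudof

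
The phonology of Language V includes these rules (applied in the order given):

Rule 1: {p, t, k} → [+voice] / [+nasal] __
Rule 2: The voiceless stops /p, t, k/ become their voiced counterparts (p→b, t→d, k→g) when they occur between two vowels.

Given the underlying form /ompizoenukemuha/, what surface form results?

ombizoenugemuha

Rule 1 (post-nasal voicing): /p/ is a voiceless stop immediately after the nasal /m/, so it voices to [b]. /ompizoenukemuha/ → ombizoenukemuha.
Rule 2 (intervocalic voicing): /k/ is a voiceless stop between vowels /u/ and /e/, so it voices to [g]. /ombizoenukemuha/ → ombizoenugemuha.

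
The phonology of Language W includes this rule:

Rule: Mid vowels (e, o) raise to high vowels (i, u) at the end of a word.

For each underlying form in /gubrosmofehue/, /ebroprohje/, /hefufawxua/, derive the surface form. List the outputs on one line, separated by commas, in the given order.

gubrosmofehui, ebroprohji, hefufawxua

/gubrosmofehue/: /e/ is a mid vowel in word-final position, so it raises to [i]. → [gubrosmofehui].
/ebroprohje/: /e/ is a mid vowel in word-final position, so it raises to [i]. → [ebroprohji].
/hefufawxua/: the rule's environment is not met; surfaces unchanged as [hefufawxua].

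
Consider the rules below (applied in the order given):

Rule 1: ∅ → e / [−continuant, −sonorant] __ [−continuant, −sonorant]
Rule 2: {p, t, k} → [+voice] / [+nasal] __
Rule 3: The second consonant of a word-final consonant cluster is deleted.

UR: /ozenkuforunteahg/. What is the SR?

ozenguforundeah

Rule 1 (stop-cluster e-epenthesis): no segment meets the environment; /ozenkuforunteahg/ is unchanged.
Rule 2 (post-nasal voicing): /k/ is a voiceless stop immediately after the nasal /n/, so it voices to [g]. /t/ is a voiceless stop immediately after the nasal /n/, so it voices to [d]. /ozenkuforunteahg/ → ozenguforundeahg.
Rule 3 (final cluster simplification): /g/ is the second consonant of a word-final cluster /hg/, so it deletes. /ozenguforundeahg/ → ozenguforundeah.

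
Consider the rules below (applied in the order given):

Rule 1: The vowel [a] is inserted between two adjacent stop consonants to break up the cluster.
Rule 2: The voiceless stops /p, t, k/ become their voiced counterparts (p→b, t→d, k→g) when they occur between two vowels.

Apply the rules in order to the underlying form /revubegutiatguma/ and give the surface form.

revubegudiadaguma

Rule 1 (stop-cluster a-epenthesis): /t/ and /g/ form a stop–stop cluster, so [a] is inserted between them. /revubegutiatguma/ → revubegutiataguma.
Rule 2 (intervocalic voicing): /t/ is a voiceless stop between vowels /u/ and /i/, so it voices to [d]. /t/ is a voiceless stop between vowels /a/ and /a/, so it voices to [d]. /revubegutiataguma/ → revubegudiadaguma.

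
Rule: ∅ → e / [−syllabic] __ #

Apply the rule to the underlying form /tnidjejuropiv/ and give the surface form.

tnidjejuropive

the form ends in the consonant /v/, so [e] is inserted word-finally.
Surface form: [tnidjejuropive].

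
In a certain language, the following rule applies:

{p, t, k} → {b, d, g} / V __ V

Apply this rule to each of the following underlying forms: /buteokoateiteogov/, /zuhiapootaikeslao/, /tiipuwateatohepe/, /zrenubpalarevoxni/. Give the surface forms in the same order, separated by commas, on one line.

budeogoadeideogov, zuhiaboodaigeslao, tiibuwadeadohebe, zrenubpalarevoxni

/buteokoateiteogov/: /t/ is a voiceless stop between vowels /u/ and /e/, so it voices to [d]. /k/ is a voiceless stop between vowels /o/ and /o/, so it voices to [g]. /t/ is a voiceless stop between vowels /a/ and /e/, so it voices to [d]. /t/ is a voiceless stop between vowels /i/ and /e/, so it voices to [d]. → [budeogoadeideogov].
/zuhiapootaikeslao/: /p/ is a voiceless stop between vowels /a/ and /o/, so it voices to [b]. /t/ is a voiceless stop between vowels /o/ and /a/, so it voices to [d]. /k/ is a voiceless stop between vowels /i/ and /e/, so it voices to [g]. → [zuhiaboodaigeslao].
/tiipuwateatohepe/: /p/ is a voiceless stop between vowels /i/ and /u/, so it voices to [b]. /t/ is a voiceless stop between vowels /a/ and /e/, so it voices to [d]. /t/ is a voiceless stop between vowels /a/ and /o/, so it voices to [d]. /p/ is a voiceless stop between vowels /e/ and /e/, so it voices to [b]. → [tiibuwadeadohebe].
/zrenubpalarevoxni/: the rule's environment is not met; surfaces unchanged as [zrenubpalarevoxni].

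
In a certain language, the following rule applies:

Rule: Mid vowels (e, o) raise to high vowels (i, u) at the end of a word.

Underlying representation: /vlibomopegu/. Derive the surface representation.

No segment of /vlibomopegu/ meets the structural description of the rule, so the form surfaces unchanged.

vlibomopegu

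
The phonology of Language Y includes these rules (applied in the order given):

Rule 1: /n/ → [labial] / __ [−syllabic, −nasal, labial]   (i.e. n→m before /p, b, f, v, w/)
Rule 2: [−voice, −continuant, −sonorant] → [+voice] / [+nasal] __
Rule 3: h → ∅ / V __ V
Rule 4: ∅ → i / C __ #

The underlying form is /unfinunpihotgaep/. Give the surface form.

Rule 1 (nasal place assimilation): /n/ precedes the labial consonant /f/, so it assimilates in place to [m]. /n/ precedes the labial consonant /p/, so it assimilates in place to [m]. /unfinunpihotgaep/ → umfinumpihotgaep.
Rule 2 (post-nasal voicing): /p/ is a voiceless stop immediately after the nasal /m/, so it voices to [b]. /umfinumpihotgaep/ → umfinumbihotgaep.
Rule 3 (intervocalic h-deletion): /h/ occurs between vowels /i/ and /o/, so it deletes. /umfinumbihotgaep/ → umfinumbiotgaep.
Rule 4 (final i-epenthesis): the form ends in the consonant /p/, so [i] is inserted word-finally. /umfinumbiotgaep/ → umfinumbiotgaepi.

umfinumbiotgaepi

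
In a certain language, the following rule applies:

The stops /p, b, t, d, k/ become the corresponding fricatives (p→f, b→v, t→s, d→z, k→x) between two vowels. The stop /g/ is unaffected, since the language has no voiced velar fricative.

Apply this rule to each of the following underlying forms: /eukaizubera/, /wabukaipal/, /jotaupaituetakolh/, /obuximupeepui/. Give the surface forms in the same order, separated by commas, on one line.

/eukaizubera/: /k/ is a stop between vowels /u/ and /a/, so it spirantizes to the fricative [x]. /b/ is a stop between vowels /u/ and /e/, so it spirantizes to the fricative [v]. → [euxaizuvera].
/wabukaipal/: /b/ is a stop between vowels /a/ and /u/, so it spirantizes to the fricative [v]. /k/ is a stop between vowels /u/ and /a/, so it spirantizes to the fricative [x]. /p/ is a stop between vowels /i/ and /a/, so it spirantizes to the fricative [f]. → [wavuxaifal].
/jotaupaituetakolh/: /t/ is a stop between vowels /o/ and /a/, so it spirantizes to the fricative [s]. /p/ is a stop between vowels /u/ and /a/, so it spirantizes to the fricative [f]. /t/ is a stop between vowels /i/ and /u/, so it spirantizes to the fricative [s]. /t/ is a stop between vowels /e/ and /a/, so it spirantizes to the fricative [s]. /k/ is a stop between vowels /a/ and /o/, so it spirantizes to the fricative [x]. → [josaufaisuesaxolh].
/obuximupeepui/: /b/ is a stop between vowels /o/ and /u/, so it spirantizes to the fricative [v]. /p/ is a stop between vowels /u/ and /e/, so it spirantizes to the fricative [f]. /p/ is a stop between vowels /e/ and /u/, so it spirantizes to the fricative [f]. → [ovuximufeefui].

euxaizuvera, wavuxaifal, josaufaisuesaxolh, ovuximufeefui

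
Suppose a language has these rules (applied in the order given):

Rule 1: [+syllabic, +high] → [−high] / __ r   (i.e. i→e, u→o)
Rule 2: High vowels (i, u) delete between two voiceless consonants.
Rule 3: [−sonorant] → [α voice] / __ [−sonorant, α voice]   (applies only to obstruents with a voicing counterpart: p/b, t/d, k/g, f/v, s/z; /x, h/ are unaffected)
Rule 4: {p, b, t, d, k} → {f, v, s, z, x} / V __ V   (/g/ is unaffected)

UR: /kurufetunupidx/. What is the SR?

korufesunufitx

Rule 1 (pre-rhotic lowering): /u/ is a high vowel immediately before /r/, so it lowers to [o]. /kurufetunupidx/ → korufetunupidx.
Rule 2 (high vowel syncope): no segment meets the environment; /korufetunupidx/ is unchanged.
Rule 3 (regressive voicing assimilation): /d/ precedes the voiceless obstruent /x/, so it devoices to [t] by assimilation. /korufetunupidx/ → korufetunupitx.
Rule 4 (intervocalic spirantization): /t/ is a stop between vowels /e/ and /u/, so it spirantizes to the fricative [s]. /p/ is a stop between vowels /u/ and /i/, so it spirantizes to the fricative [f]. /korufetunupitx/ → korufesunufitx.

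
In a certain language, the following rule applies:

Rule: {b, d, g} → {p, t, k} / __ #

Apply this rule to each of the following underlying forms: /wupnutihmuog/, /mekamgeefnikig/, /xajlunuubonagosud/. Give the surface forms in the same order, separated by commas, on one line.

/wupnutihmuog/: /g/ is a voiced stop in word-final position, so it devoices to [k]. → [wupnutihmuok].
/mekamgeefnikig/: /g/ is a voiced stop in word-final position, so it devoices to [k]. → [mekamgeefnikik].
/xajlunuubonagosud/: /d/ is a voiced stop in word-final position, so it devoices to [t]. → [xajlunuubonagosut].

wupnutihmuok, mekamgeefnikik, xajlunuubonagosut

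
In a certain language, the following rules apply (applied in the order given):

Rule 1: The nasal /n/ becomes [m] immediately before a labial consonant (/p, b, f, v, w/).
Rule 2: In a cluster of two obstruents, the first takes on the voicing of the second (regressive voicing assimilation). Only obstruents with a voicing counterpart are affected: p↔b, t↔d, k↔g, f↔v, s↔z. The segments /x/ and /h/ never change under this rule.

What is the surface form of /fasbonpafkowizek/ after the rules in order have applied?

Rule 1 (nasal place assimilation): /n/ precedes the labial consonant /p/, so it assimilates in place to [m]. /fasbonpafkowizek/ → fasbompafkowizek.
Rule 2 (regressive voicing assimilation): /s/ precedes the voiced obstruent /b/, so it voices to [z] by assimilation. /fasbompafkowizek/ → fazbompafkowizek.

fazbompafkowizek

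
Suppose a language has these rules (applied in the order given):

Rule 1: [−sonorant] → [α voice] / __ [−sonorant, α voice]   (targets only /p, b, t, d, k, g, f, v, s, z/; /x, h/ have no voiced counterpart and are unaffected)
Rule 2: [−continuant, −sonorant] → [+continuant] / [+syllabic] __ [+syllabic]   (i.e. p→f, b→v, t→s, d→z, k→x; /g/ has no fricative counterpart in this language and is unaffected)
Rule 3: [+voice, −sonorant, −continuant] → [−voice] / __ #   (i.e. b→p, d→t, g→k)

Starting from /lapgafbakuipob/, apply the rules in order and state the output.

labgavbaxuifop

Rule 1 (regressive voicing assimilation): /p/ precedes the voiced obstruent /g/, so it voices to [b] by assimilation. /f/ precedes the voiced obstruent /b/, so it voices to [v] by assimilation. /lapgafbakuipob/ → labgavbakuipob.
Rule 2 (intervocalic spirantization): /k/ is a stop between vowels /a/ and /u/, so it spirantizes to the fricative [x]. /p/ is a stop between vowels /i/ and /o/, so it spirantizes to the fricative [f]. /labgavbakuipob/ → labgavbaxuifob.
Rule 3 (final devoicing): /b/ is a voiced stop in word-final position, so it devoices to [p]. /labgavbaxuifob/ → labgavbaxuifop.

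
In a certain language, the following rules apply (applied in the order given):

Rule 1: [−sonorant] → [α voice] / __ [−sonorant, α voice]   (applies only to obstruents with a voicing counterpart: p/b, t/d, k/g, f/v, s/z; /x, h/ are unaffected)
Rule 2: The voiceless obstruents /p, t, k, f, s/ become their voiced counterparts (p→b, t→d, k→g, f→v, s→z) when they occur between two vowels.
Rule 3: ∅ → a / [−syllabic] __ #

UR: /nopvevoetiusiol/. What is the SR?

nobvevoediuziola

Rule 1 (regressive voicing assimilation): /p/ precedes the voiced obstruent /v/, so it voices to [b] by assimilation. /nopvevoetiusiol/ → nobvevoetiusiol.
Rule 2 (intervocalic voicing): /t/ is a voiceless obstruent between vowels /e/ and /i/, so it voices to [d]. /s/ is a voiceless obstruent between vowels /u/ and /i/, so it voices to [z]. /nobvevoetiusiol/ → nobvevoediuziol.
Rule 3 (final a-epenthesis): the form ends in the consonant /l/, so [a] is inserted word-finally. /nobvevoediuziol/ → nobvevoediuziola.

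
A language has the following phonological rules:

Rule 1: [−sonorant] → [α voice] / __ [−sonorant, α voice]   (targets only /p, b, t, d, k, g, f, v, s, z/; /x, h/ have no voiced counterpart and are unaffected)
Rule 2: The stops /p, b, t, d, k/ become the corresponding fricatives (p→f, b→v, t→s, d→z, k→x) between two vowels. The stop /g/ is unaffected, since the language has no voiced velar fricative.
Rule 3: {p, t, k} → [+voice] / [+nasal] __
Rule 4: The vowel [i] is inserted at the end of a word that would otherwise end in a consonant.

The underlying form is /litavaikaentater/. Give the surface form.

Rule 1 (regressive voicing assimilation): no segment meets the environment; /litavaikaentater/ is unchanged.
Rule 2 (intervocalic spirantization): /t/ is a stop between vowels /i/ and /a/, so it spirantizes to the fricative [s]. /k/ is a stop between vowels /i/ and /a/, so it spirantizes to the fricative [x]. /t/ is a stop between vowels /a/ and /e/, so it spirantizes to the fricative [s]. /litavaikaentater/ → lisavaixaentaser.
Rule 3 (post-nasal voicing): /t/ is a voiceless stop immediately after the nasal /n/, so it voices to [d]. /lisavaixaentaser/ → lisavaixaendaser.
Rule 4 (final i-epenthesis): the form ends in the consonant /r/, so [i] is inserted word-finally. /lisavaixaendaser/ → lisavaixaendaseri.

lisavaixaendaseri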